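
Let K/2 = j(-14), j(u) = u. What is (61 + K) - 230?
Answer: -197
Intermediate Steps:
K = -28 (K = 2*(-14) = -28)
(61 + K) - 230 = (61 - 28) - 230 = 33 - 230 = -197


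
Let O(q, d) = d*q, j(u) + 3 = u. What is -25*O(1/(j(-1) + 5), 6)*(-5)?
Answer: 750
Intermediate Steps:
j(u) = -3 + u
-25*O(1/(j(-1) + 5), 6)*(-5) = -150/((-3 - 1) + 5)*(-5) = -150/(-4 + 5)*(-5) = -150/1*(-5) = -150*(-5) = 750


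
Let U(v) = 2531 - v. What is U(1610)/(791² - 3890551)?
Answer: -307/1088290 ≈ -0.00028209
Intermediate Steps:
U(1610)/(791² - 3890551) = (2531 - 1*1610)/(791² - 3890551) = (2531 - 1610)/(625681 - 3890551) = 921/(-3264870) = 921*(-1/3264870) = -307/1088290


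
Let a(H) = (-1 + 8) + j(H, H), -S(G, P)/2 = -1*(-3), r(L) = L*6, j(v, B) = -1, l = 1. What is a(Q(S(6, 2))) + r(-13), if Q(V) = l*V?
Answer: -72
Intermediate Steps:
r(L) = 6*L
S(G, P) = -6 (S(G, P) = -(-2)*(-3) = -2*3 = -6)
Q(V) = V (Q(V) = 1*V = V)
a(H) = 6 (a(H) = (-1 + 8) - 1 = 7 - 1 = 6)
a(Q(S(6, 2))) + r(-13) = 6 + 6*(-13) = 6 - 78 = -72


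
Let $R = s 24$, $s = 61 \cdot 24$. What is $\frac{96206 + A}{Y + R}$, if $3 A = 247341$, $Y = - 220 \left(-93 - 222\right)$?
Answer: $\frac{59551}{34812} \approx 1.7106$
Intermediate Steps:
$Y = 69300$ ($Y = \left(-220\right) \left(-315\right) = 69300$)
$A = 82447$ ($A = \frac{1}{3} \cdot 247341 = 82447$)
$s = 1464$
$R = 35136$ ($R = 1464 \cdot 24 = 35136$)
$\frac{96206 + A}{Y + R} = \frac{96206 + 82447}{69300 + 35136} = \frac{178653}{104436} = 178653 \cdot \frac{1}{104436} = \frac{59551}{34812}$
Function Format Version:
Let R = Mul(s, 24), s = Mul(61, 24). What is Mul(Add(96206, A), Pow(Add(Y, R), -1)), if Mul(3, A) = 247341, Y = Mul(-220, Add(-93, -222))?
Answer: Rational(59551, 34812) ≈ 1.7106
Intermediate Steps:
Y = 69300 (Y = Mul(-220, -315) = 69300)
A = 82447 (A = Mul(Rational(1, 3), 247341) = 82447)
s = 1464
R = 35136 (R = Mul(1464, 24) = 35136)
Mul(Add(96206, A), Pow(Add(Y, R), -1)) = Mul(Add(96206, 82447), Pow(Add(69300, 35136), -1)) = Mul(178653, Pow(104436, -1)) = Mul(178653, Rational(1, 104436)) = Rational(59551, 34812)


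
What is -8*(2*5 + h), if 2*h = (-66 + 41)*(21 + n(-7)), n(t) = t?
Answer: 1320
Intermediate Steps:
h = -175 (h = ((-66 + 41)*(21 - 7))/2 = (-25*14)/2 = (½)*(-350) = -175)
-8*(2*5 + h) = -8*(2*5 - 175) = -8*(10 - 175) = -8*(-165) = 1320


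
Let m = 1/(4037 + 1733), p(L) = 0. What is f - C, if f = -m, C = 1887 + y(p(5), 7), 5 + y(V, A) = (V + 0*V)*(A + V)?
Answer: -10859141/5770 ≈ -1882.0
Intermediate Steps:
y(V, A) = -5 + V*(A + V) (y(V, A) = -5 + (V + 0*V)*(A + V) = -5 + (V + 0)*(A + V) = -5 + V*(A + V))
m = 1/5770 ≈ 0.00017331
C = 1882 (C = 1887 + (-5 + 0² + 7*0) = 1887 + (-5 + 0 + 0) = 1887 - 5 = 1882)
f = -1/5770 (f = -1*1/5770 = -1/5770 ≈ -0.00017331)
f - C = -1/5770 - 1*1882 = -1/5770 - 1882 = -10859141/5770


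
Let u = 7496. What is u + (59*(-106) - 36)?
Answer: 1206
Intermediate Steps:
u + (59*(-106) - 36) = 7496 + (59*(-106) - 36) = 7496 + (-6254 - 36) = 7496 - 6290 = 1206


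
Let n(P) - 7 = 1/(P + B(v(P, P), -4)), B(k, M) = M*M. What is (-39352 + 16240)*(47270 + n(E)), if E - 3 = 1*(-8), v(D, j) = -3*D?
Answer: -12019349376/11 ≈ -1.0927e+9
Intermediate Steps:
E = -5 (E = 3 + 1*(-8) = 3 - 8 = -5)
B(k, M) = M²
n(P) = 7 + 1/(16 + P) (n(P) = 7 + 1/(P + (-4)²) = 7 + 1/(P + 16) = 7 + 1/(16 + P))
(-39352 + 16240)*(47270 + n(E)) = (-39352 + 16240)*(47270 + (113 + 7*(-5))/(16 - 5)) = -23112*(47270 + (113 - 35)/11) = -23112*(47270 + (1/11)*78) = -23112*(47270 + 78/11) = -23112*520048/11 = -12019349376/11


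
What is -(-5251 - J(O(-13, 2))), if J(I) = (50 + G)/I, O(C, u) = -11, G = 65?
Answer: 57646/11 ≈ 5240.5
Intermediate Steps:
J(I) = 115/I (J(I) = (50 + 65)/I = 115/I)
-(-5251 - J(O(-13, 2))) = -(-5251 - 115/(-11)) = -(-5251 - 115*(-1)/11) = -(-5251 - 1*(-115/11)) = -(-5251 + 115/11) = -1*(-57646/11) = 57646/11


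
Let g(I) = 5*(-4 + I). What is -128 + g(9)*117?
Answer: 2797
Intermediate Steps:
g(I) = -20 + 5*I
-128 + g(9)*117 = -128 + (-20 + 5*9)*117 = -128 + (-20 + 45)*117 = -128 + 25*117 = -128 + 2925 = 2797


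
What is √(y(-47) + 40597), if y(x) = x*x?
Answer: √42806 ≈ 206.90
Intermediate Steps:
y(x) = x²
√(y(-47) + 40597) = √((-47)² + 40597) = √(2209 + 40597) = √42806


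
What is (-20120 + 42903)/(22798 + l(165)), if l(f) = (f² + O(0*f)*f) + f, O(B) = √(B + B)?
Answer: 22783/50188 ≈ 0.45395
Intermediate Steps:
O(B) = √2*√B (O(B) = √(2*B) = √2*√B)
l(f) = f + f² (l(f) = (f² + (√2*√(0*f))*f) + f = (f² + (√2*√0)*f) + f = (f² + (√2*0)*f) + f = (f² + 0*f) + f = (f² + 0) + f = f² + f = f + f²)
(-20120 + 42903)/(22798 + l(165)) = (-20120 + 42903)/(22798 + 165*(1 + 165)) = 22783/(22798 + 165*166) = 22783/(22798 + 27390) = 22783/50188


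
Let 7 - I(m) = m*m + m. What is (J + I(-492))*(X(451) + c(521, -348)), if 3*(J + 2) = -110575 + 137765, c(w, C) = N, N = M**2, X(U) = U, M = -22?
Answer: -652172785/3 ≈ -2.1739e+8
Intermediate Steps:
N = 484 (N = (-22)**2 = 484)
c(w, C) = 484
I(m) = 7 - m - m**2 (I(m) = 7 - (m*m + m) = 7 - (m**2 + m) = 7 - (m + m**2) = 7 + (-m - m**2) = 7 - m - m**2)
J = 27184/3 (J = -2 + (-110575 + 137765)/3 = -2 + (1/3)*27190 = -2 + 27190/3 = 27184/3 ≈ 9061.3)
(J + I(-492))*(X(451) + c(521, -348)) = (27184/3 + (7 - 1*(-492) - 1*(-492)**2))*(451 + 484) = (27184/3 + (7 + 492 - 1*242064))*935 = (27184/3 + (7 + 492 - 242064))*935 = (27184/3 - 241565)*935 = -697511/3*935 = -652172785/3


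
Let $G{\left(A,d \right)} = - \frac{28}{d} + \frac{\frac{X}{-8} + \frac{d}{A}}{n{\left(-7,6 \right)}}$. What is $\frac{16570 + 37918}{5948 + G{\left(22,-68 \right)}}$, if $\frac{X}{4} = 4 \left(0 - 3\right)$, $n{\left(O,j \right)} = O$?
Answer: $\frac{71324792}{7785927} \approx 9.1607$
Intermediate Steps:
$X = -48$ ($X = 4 \cdot 4 \left(0 - 3\right) = 4 \cdot 4 \left(-3\right) = 4 \left(-12\right) = -48$)
$G{\left(A,d \right)} = - \frac{6}{7} - \frac{28}{d} - \frac{d}{7 A}$ ($G{\left(A,d \right)} = - \frac{28}{d} + \frac{- \frac{48}{-8} + \frac{d}{A}}{-7} = - \frac{28}{d} + \left(\left(-48\right) \left(- \frac{1}{8}\right) + \frac{d}{A}\right) \left(- \frac{1}{7}\right) = - \frac{28}{d} + \left(6 + \frac{d}{A}\right) \left(- \frac{1}{7}\right) = - \frac{28}{d} - \left(\frac{6}{7} + \frac{d}{7 A}\right) = - \frac{6}{7} - \frac{28}{d} - \frac{d}{7 A}$)
$\frac{16570 + 37918}{5948 + G{\left(22,-68 \right)}} = \frac{16570 + 37918}{5948 - \left(\frac{6}{7} - \frac{34}{77} - \frac{7}{17}\right)} = \frac{54488}{5948 - \left(\frac{53}{119} - \frac{34}{77}\right)} = \frac{54488}{5948 + \left(- \frac{6}{7} + \frac{7}{17} + \frac{34}{77}\right)} = \frac{54488}{5948 - \frac{5}{1309}} = \frac{54488}{\frac{7785927}{1309}} = 54488 \cdot \frac{1309}{7785927} = \frac{71324792}{7785927}$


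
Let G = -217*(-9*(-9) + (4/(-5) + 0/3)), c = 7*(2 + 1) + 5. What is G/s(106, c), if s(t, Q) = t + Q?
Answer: -87017/660 ≈ -131.84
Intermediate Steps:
c = 26 (c = 7*3 + 5 = 21 + 5 = 26)
s(t, Q) = Q + t
G = -87017/5 (G = -217*(81 + (4*(-1/5) + 0*(1/3))) = -217*(81 + (-4/5 + 0)) = -217*(81 - 4/5) = -217*401/5 = -87017/5 ≈ -17403.)
G/s(106, c) = -87017/(5*(26 + 106)) = -87017/5/132 = -87017/5*1/132 = -87017/660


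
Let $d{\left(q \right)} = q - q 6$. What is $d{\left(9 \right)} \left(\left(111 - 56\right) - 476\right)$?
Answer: $18945$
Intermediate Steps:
$d{\left(q \right)} = - 5 q$ ($d{\left(q \right)} = q - 6 q = - 5 q$)
$d{\left(9 \right)} \left(\left(111 - 56\right) - 476\right) = \left(-5\right) 9 \left(\left(111 - 56\right) - 476\right) = - 45 \left(\left(111 - 56\right) - 476\right) = - 45 \left(55 - 476\right) = \left(-45\right) \left(-421\right) = 18945$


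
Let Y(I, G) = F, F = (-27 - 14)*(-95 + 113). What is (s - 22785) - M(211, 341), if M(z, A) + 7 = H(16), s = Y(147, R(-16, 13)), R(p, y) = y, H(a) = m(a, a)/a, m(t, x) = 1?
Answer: -376257/16 ≈ -23516.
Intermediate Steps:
H(a) = 1/a
F = -738 (F = -41*18 = -738)
Y(I, G) = -738
s = -738
M(z, A) = -111/16 (M(z, A) = -7 + 1/16 = -111/16)
(s - 22785) - M(211, 341) = (-738 - 22785) - 1*(-111/16) = -23523 + 111/16 = -376257/16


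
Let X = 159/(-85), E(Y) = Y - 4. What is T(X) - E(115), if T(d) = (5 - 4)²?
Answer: -110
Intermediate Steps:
E(Y) = -4 + Y
X = -159/85 (X = 159*(-1/85) = -159/85 ≈ -1.8706)
T(d) = 1 (T(d) = 1² = 1)
T(X) - E(115) = 1 - (-4 + 115) = 1 - 1*111 = 1 - 111 = -110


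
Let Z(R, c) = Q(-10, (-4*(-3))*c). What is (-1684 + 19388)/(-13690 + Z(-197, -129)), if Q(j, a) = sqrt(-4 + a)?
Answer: -60591940/46854413 - 17704*I*sqrt(97)/46854413 ≈ -1.2932 - 0.0037214*I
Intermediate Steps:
Z(R, c) = sqrt(-4 + 12*c) (Z(R, c) = sqrt(-4 + (-4*(-3))*c) = sqrt(-4 + 12*c))
(-1684 + 19388)/(-13690 + Z(-197, -129)) = (-1684 + 19388)/(-13690 + 2*sqrt(-1 + 3*(-129))) = 17704/(-13690 + 2*sqrt(-1 - 387)) = 17704/(-13690 + 2*sqrt(-388)) = 17704/(-13690 + 2*(2*I*sqrt(97))) = 17704/(-13690 + 4*I*sqrt(97))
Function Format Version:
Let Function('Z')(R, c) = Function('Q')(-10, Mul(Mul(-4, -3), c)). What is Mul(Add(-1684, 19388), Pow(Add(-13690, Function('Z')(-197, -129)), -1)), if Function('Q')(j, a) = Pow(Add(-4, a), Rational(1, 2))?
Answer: Add(Rational(-60591940, 46854413), Mul(Rational(-17704, 46854413), I, Pow(97, Rational(1, 2)))) ≈ Add(-1.2932, Mul(-0.0037214, I))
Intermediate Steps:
Function('Z')(R, c) = Pow(Add(-4, Mul(12, c)), Rational(1, 2)) (Function('Z')(R, c) = Pow(Add(-4, Mul(Mul(-4, -3), c)), Rational(1, 2)) = Pow(Add(-4, Mul(12, c)), Rational(1, 2)))
Mul(Add(-1684, 19388), Pow(Add(-13690, Function('Z')(-197, -129)), -1)) = Mul(Add(-1684, 19388), Pow(Add(-13690, Mul(2, Pow(Add(-1, Mul(3, -129)), Rational(1, 2)))), -1)) = Mul(17704, Pow(Add(-13690, Mul(2, Pow(Add(-1, -387), Rational(1, 2)))), -1)) = Mul(17704, Pow(Add(-13690, Mul(2, Pow(-388, Rational(1, 2)))), -1)) = Mul(17704, Pow(Add(-13690, Mul(2, Mul(2, I, Pow(97, Rational(1, 2))))), -1)) = Mul(17704, Pow(Add(-13690, Mul(4, I, Pow(97, Rational(1, 2)))), -1))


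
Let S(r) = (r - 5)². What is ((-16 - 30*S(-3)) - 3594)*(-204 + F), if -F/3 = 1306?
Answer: 22794660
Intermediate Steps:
F = -3918 (F = -3*1306 = -3918)
S(r) = (-5 + r)²
((-16 - 30*S(-3)) - 3594)*(-204 + F) = ((-16 - 30*(-5 - 3)²) - 3594)*(-204 - 3918) = ((-16 - 30*(-8)²) - 3594)*(-4122) = ((-16 - 30*64) - 3594)*(-4122) = ((-16 - 1920) - 3594)*(-4122) = (-1936 - 3594)*(-4122) = -5530*(-4122) = 22794660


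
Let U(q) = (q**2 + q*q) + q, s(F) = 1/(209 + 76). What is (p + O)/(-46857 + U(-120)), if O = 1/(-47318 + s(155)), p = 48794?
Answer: -658017781141/245128278333 ≈ -2.6844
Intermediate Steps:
s(F) = 1/285
U(q) = q + 2*q**2 (U(q) = (q**2 + q**2) + q = 2*q**2 + q = q + 2*q**2)
O = -285/13485629 (O = 1/(-47318 + 1/285) = 1/(-13485629/285) = -285/13485629 ≈ -2.1134e-5)
(p + O)/(-46857 + U(-120)) = (48794 - 285/13485629)/(-46857 - 120*(1 + 2*(-120))) = 658017781141/(13485629*(-46857 - 120*(1 - 240))) = 658017781141/(13485629*(-46857 - 120*(-239))) = 658017781141/(13485629*(-46857 + 28680)) = (658017781141/13485629)/(-18177) = (658017781141/13485629)*(-1/18177) = -658017781141/245128278333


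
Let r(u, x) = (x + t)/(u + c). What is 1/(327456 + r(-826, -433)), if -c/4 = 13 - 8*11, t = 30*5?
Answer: 526/172242139 ≈ 3.0538e-6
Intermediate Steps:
t = 150
c = 300 (c = -4*(13 - 8*11) = -4*(13 - 88) = -4*(-75) = 300)
r(u, x) = (150 + x)/(300 + u) (r(u, x) = (x + 150)/(u + 300) = (150 + x)/(300 + u))
1/(327456 + r(-826, -433)) = 1/(327456 + (150 - 433)/(300 - 826)) = 1/(327456 - 283/(-526)) = 1/(327456 - 1/526*(-283)) = 1/(327456 + 283/526) = 1/(172242139/526) = 526/172242139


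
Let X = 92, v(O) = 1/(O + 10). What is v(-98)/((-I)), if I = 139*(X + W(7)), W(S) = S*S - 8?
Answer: 1/1626856 ≈ 6.1468e-7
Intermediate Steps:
W(S) = -8 + S**2 (W(S) = S**2 - 8 = -8 + S**2)
v(O) = 1/(10 + O)
I = 18487 (I = 139*(92 + (-8 + 7**2)) = 139*(92 + (-8 + 49)) = 139*(92 + 41) = 139*133 = 18487)
v(-98)/((-I)) = 1/((10 - 98)*((-1*18487))) = 1/(-88*(-18487)) = -1/88*(-1/18487) = 1/1626856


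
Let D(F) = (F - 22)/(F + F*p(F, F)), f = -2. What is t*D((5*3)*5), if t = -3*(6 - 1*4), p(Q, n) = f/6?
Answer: -159/25 ≈ -6.3600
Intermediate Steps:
p(Q, n) = -⅓ (p(Q, n) = -2/6 = -2*⅙ = -⅓)
t = -6 (t = -3*(6 - 4) = -3*2 = -6)
D(F) = 3*(-22 + F)/(2*F) (D(F) = (F - 22)/(F + F*(-⅓)) = (-22 + F)/(F - F/3) = (-22 + F)/((2*F/3)) = (-22 + F)*(3/(2*F)) = 3*(-22 + F)/(2*F))
t*D((5*3)*5) = -6*(3/2 - 33/((5*3)*5)) = -6*(3/2 - 33/(15*5)) = -6*(3/2 - 33/75) = -6*(3/2 - 33*1/75) = -6*(3/2 - 11/25) = -6*53/50 = -159/25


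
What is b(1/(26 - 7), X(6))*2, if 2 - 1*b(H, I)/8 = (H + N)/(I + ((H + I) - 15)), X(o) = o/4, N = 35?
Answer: 17920/227 ≈ 78.943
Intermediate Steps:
X(o) = o/4 (X(o) = o*(¼) = o/4)
b(H, I) = 16 - 8*(35 + H)/(-15 + H + 2*I) (b(H, I) = 16 - 8*(H + 35)/(I + ((H + I) - 15)) = 16 - 8*(35 + H)/(I + (-15 + H + I)) = 16 - 8*(35 + H)/(-15 + H + 2*I))
b(1/(26 - 7), X(6))*2 = (8*(-65 + 1/(26 - 7) + 4*((¼)*6))/(-15 + 1/(26 - 7) + 2*((¼)*6)))*2 = (8*(-65 + 1/19 + 4*(3/2))/(-15 + 1/19 + 2*(3/2)))*2 = (8*(-65 + 1/19 + 6)/(-15 + 1/19 + 3))*2 = (8*(-1120/19)/(-227/19))*2 = (8*(-19/227)*(-1120/19))*2 = (8960/227)*2 = 17920/227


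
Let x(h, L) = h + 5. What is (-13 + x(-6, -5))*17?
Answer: -238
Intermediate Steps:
x(h, L) = 5 + h
(-13 + x(-6, -5))*17 = (-13 + (5 - 6))*17 = (-13 - 1)*17 = -14*17 = -238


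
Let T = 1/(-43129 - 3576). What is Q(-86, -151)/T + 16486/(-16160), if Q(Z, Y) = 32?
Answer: -12076053043/8080 ≈ -1.4946e+6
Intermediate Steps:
T = -1/46705 (T = 1/(-46705) = -1/46705 ≈ -2.1411e-5)
Q(-86, -151)/T + 16486/(-16160) = 32/(-1/46705) + 16486/(-16160) = 32*(-46705) + 16486*(-1/16160) = -1494560 - 8243/8080 = -12076053043/8080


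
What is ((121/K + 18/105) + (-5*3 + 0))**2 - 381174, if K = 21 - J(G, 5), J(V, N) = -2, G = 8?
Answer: -246950960546/648025 ≈ -3.8108e+5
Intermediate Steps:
K = 23 (K = 21 - 1*(-2) = 21 + 2 = 23)
((121/K + 18/105) + (-5*3 + 0))**2 - 381174 = ((121/23 + 18/105) + (-5*3 + 0))**2 - 381174 = ((121*(1/23) + 18*(1/105)) + (-15 + 0))**2 - 381174 = ((121/23 + 6/35) - 15)**2 - 381174 = (4373/805 - 15)**2 - 381174 = (-7702/805)**2 - 381174 = 59320804/648025 - 381174 = -246950960546/648025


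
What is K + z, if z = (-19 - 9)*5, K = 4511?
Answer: 4371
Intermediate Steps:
z = -140 (z = -28*5 = -140)
K + z = 4511 - 140 = 4371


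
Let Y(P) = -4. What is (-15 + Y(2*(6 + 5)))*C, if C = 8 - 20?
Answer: 228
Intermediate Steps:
C = -12
(-15 + Y(2*(6 + 5)))*C = (-15 - 4)*(-12) = -19*(-12) = 228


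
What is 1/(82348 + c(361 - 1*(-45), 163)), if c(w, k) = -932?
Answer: 1/81416 ≈ 1.2283e-5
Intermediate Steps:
1/(82348 + c(361 - 1*(-45), 163)) = 1/(82348 - 932) = 1/81416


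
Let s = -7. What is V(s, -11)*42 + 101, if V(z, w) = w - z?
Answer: -67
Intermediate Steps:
V(s, -11)*42 + 101 = (-11 - 1*(-7))*42 + 101 = (-11 + 7)*42 + 101 = -4*42 + 101 = -168 + 101 = -67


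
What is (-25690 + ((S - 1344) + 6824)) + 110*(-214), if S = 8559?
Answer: -35191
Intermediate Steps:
(-25690 + ((S - 1344) + 6824)) + 110*(-214) = (-25690 + ((8559 - 1344) + 6824)) + 110*(-214) = (-25690 + (7215 + 6824)) - 23540 = (-25690 + 14039) - 23540 = -11651 - 23540 = -35191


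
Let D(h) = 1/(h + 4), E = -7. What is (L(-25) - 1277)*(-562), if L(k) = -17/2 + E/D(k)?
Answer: 639837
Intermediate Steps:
D(h) = 1/(4 + h)
L(k) = -73/2 - 7*k (L(k) = -17/2 - (28 + 7*k) = -17*1/2 - 7*(4 + k) = -17/2 + (-28 - 7*k) = -73/2 - 7*k)
(L(-25) - 1277)*(-562) = ((-73/2 - 7*(-25)) - 1277)*(-562) = ((-73/2 + 175) - 1277)*(-562) = (277/2 - 1277)*(-562) = -2277/2*(-562) = 639837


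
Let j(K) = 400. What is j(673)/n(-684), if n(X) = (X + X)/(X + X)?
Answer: 400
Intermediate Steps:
n(X) = 1 (n(X) = (2*X)/((2*X)) = (2*X)*(1/(2*X)) = 1)
j(673)/n(-684) = 400/1 = 400*1 = 400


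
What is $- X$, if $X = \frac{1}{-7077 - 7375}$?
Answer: $\frac{1}{14452} \approx 6.9195 \cdot 10^{-5}$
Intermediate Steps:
$X = - \frac{1}{14452}$ ($X = \frac{1}{-14452} = - \frac{1}{14452} \approx -6.9195 \cdot 10^{-5}$)
$- X = \left(-1\right) \left(- \frac{1}{14452}\right) = \frac{1}{14452}$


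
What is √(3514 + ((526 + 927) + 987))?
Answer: √5954 ≈ 77.162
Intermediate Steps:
√(3514 + ((526 + 927) + 987)) = √(3514 + (1453 + 987)) = √(3514 + 2440) = √5954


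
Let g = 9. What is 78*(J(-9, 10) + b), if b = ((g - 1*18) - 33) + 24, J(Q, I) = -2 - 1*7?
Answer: -2106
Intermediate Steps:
J(Q, I) = -9 (J(Q, I) = -2 - 7 = -9)
b = -18 (b = ((9 - 1*18) - 33) + 24 = ((9 - 18) - 33) + 24 = (-9 - 33) + 24 = -42 + 24 = -18)
78*(J(-9, 10) + b) = 78*(-9 - 18) = 78*(-27) = -2106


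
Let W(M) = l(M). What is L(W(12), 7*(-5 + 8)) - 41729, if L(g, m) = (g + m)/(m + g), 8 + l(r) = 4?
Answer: -41728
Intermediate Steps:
l(r) = -4 (l(r) = -8 + 4 = -4)
W(M) = -4
L(g, m) = 1 (L(g, m) = (g + m)/(g + m) = 1)
L(W(12), 7*(-5 + 8)) - 41729 = 1 - 41729 = -41728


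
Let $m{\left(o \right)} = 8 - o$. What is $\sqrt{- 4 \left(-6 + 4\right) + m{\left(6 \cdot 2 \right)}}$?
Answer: $2$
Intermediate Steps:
$\sqrt{- 4 \left(-6 + 4\right) + m{\left(6 \cdot 2 \right)}} = \sqrt{- 4 \left(-6 + 4\right) + \left(8 - 6 \cdot 2\right)} = \sqrt{\left(-4\right) \left(-2\right) + \left(8 - 12\right)} = \sqrt{8 + \left(8 - 12\right)} = \sqrt{8 - 4} = \sqrt{4} = 2$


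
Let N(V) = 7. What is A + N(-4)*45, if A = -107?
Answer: 208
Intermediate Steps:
A + N(-4)*45 = -107 + 7*45 = -107 + 315 = 208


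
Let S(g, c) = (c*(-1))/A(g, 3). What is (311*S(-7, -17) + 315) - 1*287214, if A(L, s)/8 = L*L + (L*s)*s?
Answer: -32137975/112 ≈ -2.8695e+5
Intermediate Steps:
A(L, s) = 8*L² + 8*L*s² (A(L, s) = 8*(L*L + (L*s)*s) = 8*(L² + L*s²) = 8*L² + 8*L*s²)
S(g, c) = -c/(8*g*(9 + g)) (S(g, c) = (c*(-1))/((8*g*(g + 3²))) = (-c)/((8*g*(g + 9))) = (-c)/((8*g*(9 + g))) = (-c)*(1/(8*g*(9 + g))) = -c/(8*g*(9 + g)))
(311*S(-7, -17) + 315) - 1*287214 = (311*(-⅛*(-17)/(-7*(9 - 7))) + 315) - 1*287214 = (311*(-⅛*(-17)*(-⅐)/2) + 315) - 287214 = (311*(-⅛*(-17)*(-⅐)*½) + 315) - 287214 = (311*(-17/112) + 315) - 287214 = (-5287/112 + 315) - 287214 = 29993/112 - 287214 = -32137975/112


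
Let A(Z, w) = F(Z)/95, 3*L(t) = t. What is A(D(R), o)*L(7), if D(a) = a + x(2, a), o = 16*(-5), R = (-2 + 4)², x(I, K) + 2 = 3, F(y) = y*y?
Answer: 35/57 ≈ 0.61403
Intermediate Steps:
F(y) = y²
L(t) = t/3
x(I, K) = 1 (x(I, K) = -2 + 3 = 1)
R = 4 (R = 2² = 4)
o = -80
D(a) = 1 + a (D(a) = a + 1 = 1 + a)
A(Z, w) = Z²/95
A(D(R), o)*L(7) = ((1 + 4)²/95)*((⅓)*7) = ((1/95)*5²)*(7/3) = ((1/95)*25)*(7/3) = (5/19)*(7/3) = 35/57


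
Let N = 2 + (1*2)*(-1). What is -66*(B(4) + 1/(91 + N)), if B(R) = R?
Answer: -24090/91 ≈ -264.73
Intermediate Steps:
N = 0 (N = 2 + 2*(-1) = 2 - 2 = 0)
-66*(B(4) + 1/(91 + N)) = -66*(4 + 1/(91 + 0)) = -66*(4 + 1/91) = -66*365/91 = -24090/91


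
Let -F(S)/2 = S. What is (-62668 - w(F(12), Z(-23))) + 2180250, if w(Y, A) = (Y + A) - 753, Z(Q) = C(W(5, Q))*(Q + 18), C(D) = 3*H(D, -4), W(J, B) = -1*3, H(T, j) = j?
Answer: 2118299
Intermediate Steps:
W(J, B) = -3
C(D) = -12 (C(D) = 3*(-4) = -12)
F(S) = -2*S
Z(Q) = -216 - 12*Q (Z(Q) = -12*(Q + 18) = -12*(18 + Q) = -216 - 12*Q)
w(Y, A) = -753 + A + Y (w(Y, A) = (A + Y) - 753 = -753 + A + Y)
(-62668 - w(F(12), Z(-23))) + 2180250 = (-62668 - (-753 + (-216 - 12*(-23)) - 2*12)) + 2180250 = (-62668 - (-753 + (-216 + 276) - 24)) + 2180250 = (-62668 - (-753 + 60 - 24)) + 2180250 = (-62668 - 1*(-717)) + 2180250 = (-62668 + 717) + 2180250 = -61951 + 2180250 = 2118299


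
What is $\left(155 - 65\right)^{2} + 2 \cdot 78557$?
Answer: $165214$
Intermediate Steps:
$\left(155 - 65\right)^{2} + 2 \cdot 78557 = 90^{2} + 157114 = 8100 + 157114 = 165214$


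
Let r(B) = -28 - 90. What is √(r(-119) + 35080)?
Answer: √34962 ≈ 186.98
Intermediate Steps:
r(B) = -118
√(r(-119) + 35080) = √(-118 + 35080) = √34962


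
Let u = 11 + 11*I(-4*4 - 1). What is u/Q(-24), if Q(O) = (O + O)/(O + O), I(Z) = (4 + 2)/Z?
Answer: 121/17 ≈ 7.1176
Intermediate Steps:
I(Z) = 6/Z
Q(O) = 1 (Q(O) = (2*O)/((2*O)) = (2*O)*(1/(2*O)) = 1)
u = 121/17 (u = 11 + 11*(6/(-4*4 - 1)) = 11 + 11*(6/(-16 - 1)) = 11 + 11*(6/(-17)) = 11 + 11*(6*(-1/17)) = 11 + 11*(-6/17) = 11 - 66/17 = 121/17 ≈ 7.1176)
u/Q(-24) = (121/17)/1 = (121/17)*1 = 121/17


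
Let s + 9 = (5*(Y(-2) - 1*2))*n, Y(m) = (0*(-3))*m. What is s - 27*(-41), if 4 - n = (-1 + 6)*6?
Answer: 1358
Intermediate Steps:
Y(m) = 0 (Y(m) = 0*m = 0)
n = -26 (n = 4 - (-1 + 6)*6 = 4 - 5*6 = 4 - 1*30 = 4 - 30 = -26)
s = 251 (s = -9 + (5*(0 - 1*2))*(-26) = -9 + (5*(0 - 2))*(-26) = -9 + (5*(-2))*(-26) = -9 - 10*(-26) = -9 + 260 = 251)
s - 27*(-41) = 251 - 27*(-41) = 251 + 1107 = 1358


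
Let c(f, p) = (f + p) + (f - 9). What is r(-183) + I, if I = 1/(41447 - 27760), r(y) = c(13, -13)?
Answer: 54749/13687 ≈ 4.0001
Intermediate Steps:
c(f, p) = -9 + p + 2*f (c(f, p) = (f + p) + (-9 + f) = -9 + p + 2*f)
r(y) = 4 (r(y) = -9 - 13 + 2*13 = -9 - 13 + 26 = 4)
I = 1/13687 ≈ 7.3062e-5
r(-183) + I = 4 + 1/13687 = 54749/13687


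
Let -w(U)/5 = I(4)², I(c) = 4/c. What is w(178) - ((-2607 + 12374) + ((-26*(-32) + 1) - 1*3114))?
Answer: -7491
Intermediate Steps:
w(U) = -5 (w(U) = -5*1² = -5*1 = -5)
w(178) - ((-2607 + 12374) + ((-26*(-32) + 1) - 1*3114)) = -5 - ((-2607 + 12374) + ((-26*(-32) + 1) - 1*3114)) = -5 - (9767 + ((832 + 1) - 3114)) = -5 - (9767 + (833 - 3114)) = -5 - (9767 - 2281) = -5 - 1*7486 = -5 - 7486 = -7491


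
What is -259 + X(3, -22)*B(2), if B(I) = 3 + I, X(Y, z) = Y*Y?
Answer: -214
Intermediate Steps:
X(Y, z) = Y²
-259 + X(3, -22)*B(2) = -259 + 3²*(3 + 2) = -259 + 9*5 = -259 + 45 = -214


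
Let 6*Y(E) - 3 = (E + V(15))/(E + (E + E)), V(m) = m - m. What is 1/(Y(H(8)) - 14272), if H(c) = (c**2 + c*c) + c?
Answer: -9/128443 ≈ -7.0070e-5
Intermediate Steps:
V(m) = 0
H(c) = c + 2*c**2 (H(c) = (c**2 + c**2) + c = 2*c**2 + c = c + 2*c**2)
Y(E) = 5/9 (Y(E) = 1/2 + ((E + 0)/(E + (E + E)))/6 = 1/2 + (E/(E + 2*E))/6 = 1/2 + (E/((3*E)))/6 = 1/2 + (E*(1/(3*E)))/6 = 1/2 + (1/6)*(1/3) = 1/2 + 1/18 = 5/9)
1/(Y(H(8)) - 14272) = 1/(5/9 - 14272) = 1/(-128443/9) = -9/128443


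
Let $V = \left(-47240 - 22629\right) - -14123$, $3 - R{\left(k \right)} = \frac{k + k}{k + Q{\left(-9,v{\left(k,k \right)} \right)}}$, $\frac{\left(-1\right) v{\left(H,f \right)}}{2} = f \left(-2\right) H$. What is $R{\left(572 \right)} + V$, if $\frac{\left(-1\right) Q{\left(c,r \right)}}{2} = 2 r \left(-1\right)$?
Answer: $- \frac{510215681}{9153} \approx -55743.0$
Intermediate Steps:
$v{\left(H,f \right)} = 4 H f$ ($v{\left(H,f \right)} = - 2 f \left(-2\right) H = - 2 - 2 f H = - 2 \left(- 2 H f\right) = 4 H f$)
$Q{\left(c,r \right)} = 4 r$ ($Q{\left(c,r \right)} = - 2 \cdot 2 r \left(-1\right) = - 2 \left(- 2 r\right) = 4 r$)
$R{\left(k \right)} = 3 - \frac{2 k}{k + 16 k^{2}}$ ($R{\left(k \right)} = 3 - \frac{k + k}{k + 4 \cdot 4 k k} = 3 - \frac{2 k}{k + 4 \cdot 4 k^{2}} = 3 - \frac{2 k}{k + 16 k^{2}}$)
$V = -55746$ ($V = -69869 + 14123 = -55746$)
$R{\left(572 \right)} + V = \frac{1 + 48 \cdot 572}{1 + 16 \cdot 572} - 55746 = \frac{1 + 27456}{1 + 9152} - 55746 = \frac{1}{9153} \cdot 27457 - 55746 = \frac{27457}{9153} - 55746 = - \frac{510215681}{9153}$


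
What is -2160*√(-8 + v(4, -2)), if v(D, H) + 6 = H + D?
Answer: -4320*I*√3 ≈ -7482.5*I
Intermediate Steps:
v(D, H) = -6 + D + H (v(D, H) = -6 + (H + D) = -6 + (D + H) = -6 + D + H)
-2160*√(-8 + v(4, -2)) = -2160*√(-8 + (-6 + 4 - 2)) = -2160*√(-8 - 4) = -4320*I*√3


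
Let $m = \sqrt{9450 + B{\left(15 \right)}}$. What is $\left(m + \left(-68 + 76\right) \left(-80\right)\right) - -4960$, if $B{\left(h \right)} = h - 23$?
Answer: $4320 + \sqrt{9442} \approx 4417.2$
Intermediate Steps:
$B{\left(h \right)} = -23 + h$
$m = \sqrt{9442}$ ($m = \sqrt{9450 + \left(-23 + 15\right)} = \sqrt{9450 - 8} = \sqrt{9442} \approx 97.17$)
$\left(m + \left(-68 + 76\right) \left(-80\right)\right) - -4960 = \left(\sqrt{9442} + \left(-68 + 76\right) \left(-80\right)\right) - -4960 = \left(\sqrt{9442} + 8 \left(-80\right)\right) + \left(-7916 + 12876\right) = \left(\sqrt{9442} - 640\right) + 4960 = \left(-640 + \sqrt{9442}\right) + 4960 = 4320 + \sqrt{9442}$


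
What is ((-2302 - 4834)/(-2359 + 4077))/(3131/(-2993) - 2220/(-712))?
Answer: -1900866272/948161623 ≈ -2.0048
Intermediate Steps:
((-2302 - 4834)/(-2359 + 4077))/(3131/(-2993) - 2220/(-712)) = (-7136/1718)/(3131*(-1/2993) - 2220*(-1/712)) = (-7136*1/1718)/(-3131/2993 + 555/178) = -3568/(859*1103797/532754) = -3568/859*532754/1103797 = -1900866272/948161623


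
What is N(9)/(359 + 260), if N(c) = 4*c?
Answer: 36/619 ≈ 0.058158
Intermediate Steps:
N(9)/(359 + 260) = (4*9)/(359 + 260) = 36/619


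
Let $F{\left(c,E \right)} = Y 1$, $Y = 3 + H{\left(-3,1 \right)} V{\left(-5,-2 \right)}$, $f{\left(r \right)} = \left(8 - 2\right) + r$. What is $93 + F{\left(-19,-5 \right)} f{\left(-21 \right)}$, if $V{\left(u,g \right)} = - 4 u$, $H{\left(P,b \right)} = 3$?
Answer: $-852$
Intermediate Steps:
$f{\left(r \right)} = 6 + r$
$Y = 63$ ($Y = 3 + 3 \left(\left(-4\right) \left(-5\right)\right) = 3 + 3 \cdot 20 = 3 + 60 = 63$)
$F{\left(c,E \right)} = 63$ ($F{\left(c,E \right)} = 63 \cdot 1 = 63$)
$93 + F{\left(-19,-5 \right)} f{\left(-21 \right)} = 93 + 63 \left(6 - 21\right) = 93 + 63 \left(-15\right) = 93 - 945 = -852$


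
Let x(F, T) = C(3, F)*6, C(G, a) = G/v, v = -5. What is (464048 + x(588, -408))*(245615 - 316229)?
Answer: -163840156308/5 ≈ -3.2768e+10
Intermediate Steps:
C(G, a) = -G/5 (C(G, a) = G/(-5) = G*(-⅕) = -G/5)
x(F, T) = -18/5 (x(F, T) = -⅕*3*6 = -⅗*6 = -18/5)
(464048 + x(588, -408))*(245615 - 316229) = (464048 - 18/5)*(245615 - 316229) = (2320222/5)*(-70614) = -163840156308/5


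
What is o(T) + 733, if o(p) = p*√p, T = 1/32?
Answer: 733 + √2/256 ≈ 733.01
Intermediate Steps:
T = 1/32 (T = 1*(1/32) = 1/32 ≈ 0.031250)
o(p) = p^(3/2)
o(T) + 733 = (1/32)^(3/2) + 733 = √2/256 + 733 = 733 + √2/256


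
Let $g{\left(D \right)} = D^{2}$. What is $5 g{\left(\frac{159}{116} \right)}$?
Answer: $\frac{126405}{13456} \approx 9.394$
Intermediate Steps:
$5 g{\left(\frac{159}{116} \right)} = 5 \left(\frac{159}{116}\right)^{2} = 5 \cdot \frac{25281}{13456} = \frac{126405}{13456}$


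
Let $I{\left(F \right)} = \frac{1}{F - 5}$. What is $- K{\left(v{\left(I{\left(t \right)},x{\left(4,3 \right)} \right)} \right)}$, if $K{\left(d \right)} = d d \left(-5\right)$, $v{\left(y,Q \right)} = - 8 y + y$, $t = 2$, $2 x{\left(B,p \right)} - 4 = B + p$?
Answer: $\frac{245}{9} \approx 27.222$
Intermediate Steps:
$x{\left(B,p \right)} = 2 + \frac{B}{2} + \frac{p}{2}$ ($x{\left(B,p \right)} = 2 + \frac{B + p}{2} = 2 + \left(\frac{B}{2} + \frac{p}{2}\right) = 2 + \frac{B}{2} + \frac{p}{2}$)
$I{\left(F \right)} = \frac{1}{-5 + F}$
$v{\left(y,Q \right)} = - 7 y$
$K{\left(d \right)} = - 5 d^{2}$ ($K{\left(d \right)} = d^{2} \left(-5\right) = - 5 d^{2}$)
$- K{\left(v{\left(I{\left(t \right)},x{\left(4,3 \right)} \right)} \right)} = - \left(-5\right) \left(- \frac{7}{-5 + 2}\right)^{2} = - \left(-5\right) \left(- \frac{7}{-3}\right)^{2} = - \left(-5\right) \left(\left(-7\right) \left(- \frac{1}{3}\right)\right)^{2} = - \left(-5\right) \left(\frac{7}{3}\right)^{2} = - \frac{\left(-5\right) 49}{9} = \left(-1\right) \left(- \frac{245}{9}\right) = \frac{245}{9}$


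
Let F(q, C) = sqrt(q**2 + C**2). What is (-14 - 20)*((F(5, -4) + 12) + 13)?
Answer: -850 - 34*sqrt(41) ≈ -1067.7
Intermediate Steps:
F(q, C) = sqrt(C**2 + q**2)
(-14 - 20)*((F(5, -4) + 12) + 13) = (-14 - 20)*((sqrt((-4)**2 + 5**2) + 12) + 13) = -34*((sqrt(16 + 25) + 12) + 13) = -34*((sqrt(41) + 12) + 13) = -34*((12 + sqrt(41)) + 13) = -34*(25 + sqrt(41)) = -850 - 34*sqrt(41)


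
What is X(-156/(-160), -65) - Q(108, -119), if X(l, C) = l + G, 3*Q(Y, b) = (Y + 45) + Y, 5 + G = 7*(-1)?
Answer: -3921/40 ≈ -98.025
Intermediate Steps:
G = -12 (G = -5 + 7*(-1) = -5 - 7 = -12)
Q(Y, b) = 15 + 2*Y/3 (Q(Y, b) = ((Y + 45) + Y)/3 = ((45 + Y) + Y)/3 = (45 + 2*Y)/3 = 15 + 2*Y/3)
X(l, C) = -12 + l (X(l, C) = l - 12 = -12 + l)
X(-156/(-160), -65) - Q(108, -119) = (-12 - 156/(-160)) - (15 + (⅔)*108) = (-12 - 156*(-1/160)) - (15 + 72) = (-12 + 39/40) - 1*87 = -441/40 - 87 = -3921/40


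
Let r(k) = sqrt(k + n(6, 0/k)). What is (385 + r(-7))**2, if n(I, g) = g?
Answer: (385 + I*sqrt(7))**2 ≈ 1.4822e+5 + 2037.0*I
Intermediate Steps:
r(k) = sqrt(k) (r(k) = sqrt(k + 0/k) = sqrt(k + 0) = sqrt(k))
(385 + r(-7))**2 = (385 + sqrt(-7))**2 = (385 + I*sqrt(7))**2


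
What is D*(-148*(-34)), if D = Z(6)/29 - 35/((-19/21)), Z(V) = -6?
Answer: 106683432/551 ≈ 1.9362e+5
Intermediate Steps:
D = 21201/551 (D = -6/29 - 35/((-19/21)) = -6*1/29 - 35/((-19*1/21)) = -6/29 - 35/(-19/21) = -6/29 - 35*(-21/19) = -6/29 + 735/19 = 21201/551 ≈ 38.477)
D*(-148*(-34)) = 21201*(-148*(-34))/551 = (21201/551)*5032 = 106683432/551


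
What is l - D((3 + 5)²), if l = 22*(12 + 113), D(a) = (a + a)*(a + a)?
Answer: -13634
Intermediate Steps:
D(a) = 4*a² (D(a) = (2*a)*(2*a) = 4*a²)
l = 2750 (l = 22*125 = 2750)
l - D((3 + 5)²) = 2750 - 4*((3 + 5)²)² = 2750 - 4*(8²)² = 2750 - 4*64² = 2750 - 4*4096 = 2750 - 1*16384 = 2750 - 16384 = -13634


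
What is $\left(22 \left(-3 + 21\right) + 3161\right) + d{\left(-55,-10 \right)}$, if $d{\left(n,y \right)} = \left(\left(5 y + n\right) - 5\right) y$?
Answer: $4657$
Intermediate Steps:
$d{\left(n,y \right)} = y \left(-5 + n + 5 y\right)$ ($d{\left(n,y \right)} = \left(\left(n + 5 y\right) - 5\right) y = \left(-5 + n + 5 y\right) y = y \left(-5 + n + 5 y\right)$)
$\left(22 \left(-3 + 21\right) + 3161\right) + d{\left(-55,-10 \right)} = \left(22 \left(-3 + 21\right) + 3161\right) - 10 \left(-5 - 55 + 5 \left(-10\right)\right) = \left(22 \cdot 18 + 3161\right) - 10 \left(-5 - 55 - 50\right) = \left(396 + 3161\right) - -1100 = 3557 + 1100 = 4657$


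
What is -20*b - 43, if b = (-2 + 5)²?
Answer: -223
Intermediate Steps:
b = 9 (b = 3² = 9)
-20*b - 43 = -20*9 - 43 = -180 - 43 = -223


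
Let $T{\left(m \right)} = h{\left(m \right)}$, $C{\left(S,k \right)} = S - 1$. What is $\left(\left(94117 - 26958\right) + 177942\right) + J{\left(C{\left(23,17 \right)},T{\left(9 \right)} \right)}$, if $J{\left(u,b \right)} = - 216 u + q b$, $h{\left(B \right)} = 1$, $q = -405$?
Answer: $239944$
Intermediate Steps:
$C{\left(S,k \right)} = -1 + S$
$T{\left(m \right)} = 1$
$J{\left(u,b \right)} = - 405 b - 216 u$ ($J{\left(u,b \right)} = - 216 u - 405 b = - 405 b - 216 u$)
$\left(\left(94117 - 26958\right) + 177942\right) + J{\left(C{\left(23,17 \right)},T{\left(9 \right)} \right)} = \left(\left(94117 - 26958\right) + 177942\right) - \left(405 + 216 \left(-1 + 23\right)\right) = \left(67159 + 177942\right) - 5157 = 245101 - 5157 = 239944$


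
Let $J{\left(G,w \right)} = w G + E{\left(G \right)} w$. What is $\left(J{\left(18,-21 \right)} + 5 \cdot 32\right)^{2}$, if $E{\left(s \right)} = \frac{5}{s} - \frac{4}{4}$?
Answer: $\frac{1481089}{36} \approx 41141.0$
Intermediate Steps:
$E{\left(s \right)} = -1 + \frac{5}{s}$ ($E{\left(s \right)} = \frac{5}{s} - 1 = -1 + \frac{5}{s}$)
$J{\left(G,w \right)} = G w + \frac{w \left(5 - G\right)}{G}$ ($J{\left(G,w \right)} = w G + \frac{5 - G}{G} w = G w + \frac{w \left(5 - G\right)}{G}$)
$\left(J{\left(18,-21 \right)} + 5 \cdot 32\right)^{2} = \left(- \frac{21 \left(5 + 18^{2} - 18\right)}{18} + 5 \cdot 32\right)^{2} = \left(\left(-21\right) \frac{1}{18} \left(5 + 324 - 18\right) + 160\right)^{2} = \left(\left(-21\right) \frac{1}{18} \cdot 311 + 160\right)^{2} = \left(- \frac{2177}{6} + 160\right)^{2} = \left(- \frac{1217}{6}\right)^{2} = \frac{1481089}{36}$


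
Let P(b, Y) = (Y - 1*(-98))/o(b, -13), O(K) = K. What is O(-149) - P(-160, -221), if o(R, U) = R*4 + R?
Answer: -119323/800 ≈ -149.15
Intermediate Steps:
o(R, U) = 5*R (o(R, U) = 4*R + R = 5*R)
P(b, Y) = (98 + Y)/(5*b) (P(b, Y) = (Y - 1*(-98))/((5*b)) = (Y + 98)*(1/(5*b)) = (98 + Y)*(1/(5*b)) = (98 + Y)/(5*b))
O(-149) - P(-160, -221) = -149 - (98 - 221)/(5*(-160)) = -149 - (-1)*(-123)/(5*160) = -149 - 1*123/800 = -149 - 123/800 = -119323/800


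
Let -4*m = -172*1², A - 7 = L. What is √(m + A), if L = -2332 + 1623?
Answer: I*√659 ≈ 25.671*I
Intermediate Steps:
L = -709
A = -702 (A = 7 - 709 = -702)
m = 43 (m = -(-43)*1² = -(-43) = -¼*(-172) = 43)
√(m + A) = √(43 - 702) = √(-659) = I*√659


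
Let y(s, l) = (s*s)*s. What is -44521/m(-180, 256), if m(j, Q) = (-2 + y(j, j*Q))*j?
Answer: -44521/1049760360 ≈ -4.2411e-5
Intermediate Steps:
y(s, l) = s³ (y(s, l) = s²*s = s³)
m(j, Q) = j*(-2 + j³) (m(j, Q) = (-2 + j³)*j = j*(-2 + j³))
-44521/m(-180, 256) = -44521*(-1/(180*(-2 + (-180)³))) = -44521*(-1/(180*(-2 - 5832000))) = -44521/((-180*(-5832002))) = -44521/1049760360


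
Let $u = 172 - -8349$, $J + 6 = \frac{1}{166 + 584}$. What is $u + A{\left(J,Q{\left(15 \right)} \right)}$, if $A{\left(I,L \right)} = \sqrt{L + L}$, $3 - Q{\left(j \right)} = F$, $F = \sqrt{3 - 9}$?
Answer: $8521 + \sqrt{6 - 2 i \sqrt{6}} \approx 8523.6 - 0.93434 i$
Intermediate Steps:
$F = i \sqrt{6}$ ($F = \sqrt{-6} = i \sqrt{6} \approx 2.4495 i$)
$Q{\left(j \right)} = 3 - i \sqrt{6}$
$J = - \frac{4499}{750}$ ($J = -6 + \frac{1}{166 + 584} = -6 + \frac{1}{750} = - \frac{4499}{750} \approx -5.9987$)
$A{\left(I,L \right)} = \sqrt{2} \sqrt{L}$ ($A{\left(I,L \right)} = \sqrt{2 L} = \sqrt{2} \sqrt{L}$)
$u = 8521$ ($u = 172 + 8349 = 8521$)
$u + A{\left(J,Q{\left(15 \right)} \right)} = 8521 + \sqrt{2} \sqrt{3 - i \sqrt{6}}$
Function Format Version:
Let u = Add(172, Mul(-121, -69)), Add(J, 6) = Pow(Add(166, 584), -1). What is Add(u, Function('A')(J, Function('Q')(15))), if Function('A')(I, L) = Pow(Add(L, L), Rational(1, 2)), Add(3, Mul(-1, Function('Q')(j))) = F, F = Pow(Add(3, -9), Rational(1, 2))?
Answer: Add(8521, Pow(Add(6, Mul(-2, I, Pow(6, Rational(1, 2)))), Rational(1, 2))) ≈ Add(8523.6, Mul(-0.93434, I))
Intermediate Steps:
F = Mul(I, Pow(6, Rational(1, 2))) (F = Pow(-6, Rational(1, 2)) = Mul(I, Pow(6, Rational(1, 2))) ≈ Mul(2.4495, I))
Function('Q')(j) = Add(3, Mul(-1, I, Pow(6, Rational(1, 2)))) (Function('Q')(j) = Add(3, Mul(-1, Mul(I, Pow(6, Rational(1, 2))))) = Add(3, Mul(-1, I, Pow(6, Rational(1, 2)))))
J = Rational(-4499, 750) (J = Add(-6, Pow(Add(166, 584), -1)) = Add(-6, Pow(750, -1)) = Add(-6, Rational(1, 750)) = Rational(-4499, 750) ≈ -5.9987)
Function('A')(I, L) = Mul(Pow(2, Rational(1, 2)), Pow(L, Rational(1, 2))) (Function('A')(I, L) = Pow(Mul(2, L), Rational(1, 2)) = Mul(Pow(2, Rational(1, 2)), Pow(L, Rational(1, 2))))
u = 8521 (u = Add(172, 8349) = 8521)
Add(u, Function('A')(J, Function('Q')(15))) = Add(8521, Mul(Pow(2, Rational(1, 2)), Pow(Add(3, Mul(-1, I, Pow(6, Rational(1, 2)))), Rational(1, 2))))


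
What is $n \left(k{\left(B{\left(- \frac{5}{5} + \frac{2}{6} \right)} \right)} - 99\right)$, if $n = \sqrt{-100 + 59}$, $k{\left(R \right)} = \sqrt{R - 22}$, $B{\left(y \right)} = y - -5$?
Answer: $\frac{i \sqrt{41} \left(-297 + i \sqrt{159}\right)}{3} \approx -26.913 - 633.91 i$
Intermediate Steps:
$B{\left(y \right)} = 5 + y$ ($B{\left(y \right)} = y + 5 = 5 + y$)
$k{\left(R \right)} = \sqrt{-22 + R}$
$n = i \sqrt{41}$ ($n = \sqrt{-41} = i \sqrt{41} \approx 6.4031 i$)
$n \left(k{\left(B{\left(- \frac{5}{5} + \frac{2}{6} \right)} \right)} - 99\right) = i \sqrt{41} \left(\sqrt{-22 + \left(5 + \left(- \frac{5}{5} + \frac{2}{6}\right)\right)} - 99\right) = i \sqrt{41} \left(\sqrt{-22 + \left(5 + \left(\left(-5\right) \frac{1}{5} + 2 \cdot \frac{1}{6}\right)\right)} - 99\right) = i \sqrt{41} \left(\sqrt{-22 + \left(5 + \left(-1 + \frac{1}{3}\right)\right)} - 99\right) = i \sqrt{41} \left(\sqrt{-22 + \left(5 - \frac{2}{3}\right)} - 99\right) = i \sqrt{41} \left(\sqrt{-22 + \frac{13}{3}} - 99\right) = i \sqrt{41} \left(\sqrt{- \frac{53}{3}} - 99\right) = i \sqrt{41} \left(\frac{i \sqrt{159}}{3} - 99\right) = i \sqrt{41} \left(-99 + \frac{i \sqrt{159}}{3}\right)$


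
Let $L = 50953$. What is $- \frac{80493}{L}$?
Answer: $- \frac{11499}{7279} \approx -1.5798$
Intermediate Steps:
$- \frac{80493}{L} = - \frac{80493}{50953} = \left(-80493\right) \frac{1}{50953} = - \frac{11499}{7279}$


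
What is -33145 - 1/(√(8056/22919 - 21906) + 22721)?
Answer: (-33145*√11506611333802 + 17260013466774*I)/(√11506611333802 - 520742599*I) ≈ -33145.0 + 2.3842e-7*I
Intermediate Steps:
-33145 - 1/(√(8056/22919 - 21906) + 22721) = -33145 - 1/(√(-502055558/22919) + 22721) = -33145 - 1/(I*√11506611333802/22919 + 22721) = -33145 - 1/(22721 + I*√11506611333802/22919)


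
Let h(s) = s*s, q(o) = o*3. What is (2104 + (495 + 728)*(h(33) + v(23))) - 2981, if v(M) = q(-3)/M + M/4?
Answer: 123052179/92 ≈ 1.3375e+6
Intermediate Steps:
q(o) = 3*o
v(M) = -9/M + M/4 (v(M) = (3*(-3))/M + M/4 = -9/M + M*(¼) = -9/M + M/4)
h(s) = s²
(2104 + (495 + 728)*(h(33) + v(23))) - 2981 = (2104 + (495 + 728)*(33² + (-9/23 + (¼)*23))) - 2981 = (2104 + 1223*(1089 + (-9*1/23 + 23/4))) - 2981 = (2104 + 1223*(1089 + (-9/23 + 23/4))) - 2981 = (2104 + 1223*(1089 + 493/92)) - 2981 = (2104 + 1223*(100681/92)) - 2981 = (2104 + 123132863/92) - 2981 = 123326431/92 - 2981 = 123052179/92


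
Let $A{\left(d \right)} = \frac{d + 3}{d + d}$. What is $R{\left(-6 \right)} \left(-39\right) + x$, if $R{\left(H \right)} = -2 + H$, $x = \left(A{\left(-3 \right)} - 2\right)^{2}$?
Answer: $316$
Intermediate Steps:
$A{\left(d \right)} = \frac{3 + d}{2 d}$
$x = 4$ ($x = \left(\frac{3 - 3}{2 \left(-3\right)} - 2\right)^{2} = \left(\frac{1}{2} \left(- \frac{1}{3}\right) 0 - 2\right)^{2} = \left(0 - 2\right)^{2} = \left(-2\right)^{2} = 4$)
$R{\left(-6 \right)} \left(-39\right) + x = \left(-2 - 6\right) \left(-39\right) + 4 = \left(-8\right) \left(-39\right) + 4 = 312 + 4 = 316$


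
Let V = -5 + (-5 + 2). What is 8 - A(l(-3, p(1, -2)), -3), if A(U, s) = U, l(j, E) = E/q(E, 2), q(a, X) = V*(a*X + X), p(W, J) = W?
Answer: 257/32 ≈ 8.0313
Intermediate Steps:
V = -8 (V = -5 - 3 = -8)
q(a, X) = -8*X - 8*X*a (q(a, X) = -8*(a*X + X) = -8*(X*a + X) = -8*(X + X*a) = -8*X - 8*X*a)
l(j, E) = E/(-16 - 16*E) (l(j, E) = E/((-8*2*(1 + E))) = E/(-16 - 16*E))
8 - A(l(-3, p(1, -2)), -3) = 8 - (-1)/(16 + 16*1) = 8 - (-1)/(16 + 16) = 8 - (-1)/32 = 8 - 1*(-1/32) = 8 + 1/32 = 257/32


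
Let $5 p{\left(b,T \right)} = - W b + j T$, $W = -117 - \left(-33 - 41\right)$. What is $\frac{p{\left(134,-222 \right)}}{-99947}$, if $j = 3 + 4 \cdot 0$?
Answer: $- \frac{5096}{499735} \approx -0.010197$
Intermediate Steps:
$j = 3$ ($j = 3 + 0 = 3$)
$W = -43$ ($W = -117 - \left(-33 - 41\right) = -117 - -74 = -117 + 74 = -43$)
$p{\left(b,T \right)} = \frac{3 T}{5} + \frac{43 b}{5}$ ($p{\left(b,T \right)} = \frac{\left(-1\right) \left(-43\right) b + 3 T}{5} = \frac{43 b + 3 T}{5} = \frac{3 T + 43 b}{5} = \frac{3 T}{5} + \frac{43 b}{5}$)
$\frac{p{\left(134,-222 \right)}}{-99947} = \frac{\frac{3}{5} \left(-222\right) + \frac{43}{5} \cdot 134}{-99947} = \left(- \frac{666}{5} + \frac{5762}{5}\right) \left(- \frac{1}{99947}\right) = \frac{5096}{5} \left(- \frac{1}{99947}\right) = - \frac{5096}{499735}$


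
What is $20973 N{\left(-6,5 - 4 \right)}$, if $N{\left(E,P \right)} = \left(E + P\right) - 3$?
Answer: $-167784$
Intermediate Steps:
$N{\left(E,P \right)} = -3 + E + P$
$20973 N{\left(-6,5 - 4 \right)} = 20973 \left(-3 - 6 + \left(5 - 4\right)\right) = 20973 \left(-3 - 6 + 1\right) = 20973 \left(-8\right) = -167784$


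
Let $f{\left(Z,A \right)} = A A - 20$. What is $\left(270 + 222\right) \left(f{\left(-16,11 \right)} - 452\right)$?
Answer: $-172692$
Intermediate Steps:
$f{\left(Z,A \right)} = -20 + A^{2}$ ($f{\left(Z,A \right)} = A^{2} - 20 = -20 + A^{2}$)
$\left(270 + 222\right) \left(f{\left(-16,11 \right)} - 452\right) = \left(270 + 222\right) \left(\left(-20 + 11^{2}\right) - 452\right) = 492 \left(\left(-20 + 121\right) - 452\right) = 492 \left(101 - 452\right) = 492 \left(-351\right) = -172692$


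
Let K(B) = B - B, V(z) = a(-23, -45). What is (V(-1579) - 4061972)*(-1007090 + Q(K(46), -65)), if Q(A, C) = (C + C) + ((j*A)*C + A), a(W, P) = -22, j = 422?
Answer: 4091321596680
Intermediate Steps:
V(z) = -22
K(B) = 0
Q(A, C) = A + 2*C + 422*A*C (Q(A, C) = (C + C) + ((422*A)*C + A) = 2*C + (422*A*C + A) = 2*C + (A + 422*A*C) = A + 2*C + 422*A*C)
(V(-1579) - 4061972)*(-1007090 + Q(K(46), -65)) = (-22 - 4061972)*(-1007090 + (0 + 2*(-65) + 422*0*(-65))) = -4061994*(-1007090 + (0 - 130 + 0)) = -4061994*(-1007090 - 130) = -4061994*(-1007220) = 4091321596680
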